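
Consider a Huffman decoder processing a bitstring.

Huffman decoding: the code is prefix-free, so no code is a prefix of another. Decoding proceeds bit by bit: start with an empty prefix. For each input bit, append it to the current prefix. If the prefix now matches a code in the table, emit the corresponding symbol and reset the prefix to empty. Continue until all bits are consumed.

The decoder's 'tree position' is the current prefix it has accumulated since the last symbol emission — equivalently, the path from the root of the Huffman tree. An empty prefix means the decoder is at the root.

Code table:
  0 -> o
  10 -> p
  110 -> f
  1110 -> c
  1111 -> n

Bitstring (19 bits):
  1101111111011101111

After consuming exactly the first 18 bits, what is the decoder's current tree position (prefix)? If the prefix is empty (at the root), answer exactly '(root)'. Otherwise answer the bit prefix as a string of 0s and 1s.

Answer: 111

Derivation:
Bit 0: prefix='1' (no match yet)
Bit 1: prefix='11' (no match yet)
Bit 2: prefix='110' -> emit 'f', reset
Bit 3: prefix='1' (no match yet)
Bit 4: prefix='11' (no match yet)
Bit 5: prefix='111' (no match yet)
Bit 6: prefix='1111' -> emit 'n', reset
Bit 7: prefix='1' (no match yet)
Bit 8: prefix='11' (no match yet)
Bit 9: prefix='111' (no match yet)
Bit 10: prefix='1110' -> emit 'c', reset
Bit 11: prefix='1' (no match yet)
Bit 12: prefix='11' (no match yet)
Bit 13: prefix='111' (no match yet)
Bit 14: prefix='1110' -> emit 'c', reset
Bit 15: prefix='1' (no match yet)
Bit 16: prefix='11' (no match yet)
Bit 17: prefix='111' (no match yet)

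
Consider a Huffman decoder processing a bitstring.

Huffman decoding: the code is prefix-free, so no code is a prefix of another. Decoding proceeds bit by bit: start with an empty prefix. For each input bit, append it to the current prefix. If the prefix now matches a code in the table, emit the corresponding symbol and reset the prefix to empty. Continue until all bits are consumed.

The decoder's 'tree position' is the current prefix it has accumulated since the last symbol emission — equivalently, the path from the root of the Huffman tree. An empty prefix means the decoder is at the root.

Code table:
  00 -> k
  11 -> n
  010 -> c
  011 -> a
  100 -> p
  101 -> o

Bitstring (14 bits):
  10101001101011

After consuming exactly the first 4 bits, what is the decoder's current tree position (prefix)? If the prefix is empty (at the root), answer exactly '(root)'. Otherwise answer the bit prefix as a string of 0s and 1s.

Bit 0: prefix='1' (no match yet)
Bit 1: prefix='10' (no match yet)
Bit 2: prefix='101' -> emit 'o', reset
Bit 3: prefix='0' (no match yet)

Answer: 0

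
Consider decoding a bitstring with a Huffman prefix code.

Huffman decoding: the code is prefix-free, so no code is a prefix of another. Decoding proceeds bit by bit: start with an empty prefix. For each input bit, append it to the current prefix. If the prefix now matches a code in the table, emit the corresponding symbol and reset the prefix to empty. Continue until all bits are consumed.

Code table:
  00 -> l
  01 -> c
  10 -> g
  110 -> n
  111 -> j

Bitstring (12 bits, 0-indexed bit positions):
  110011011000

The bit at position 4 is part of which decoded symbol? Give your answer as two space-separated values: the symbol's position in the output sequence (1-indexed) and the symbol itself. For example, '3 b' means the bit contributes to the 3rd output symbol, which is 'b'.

Answer: 2 c

Derivation:
Bit 0: prefix='1' (no match yet)
Bit 1: prefix='11' (no match yet)
Bit 2: prefix='110' -> emit 'n', reset
Bit 3: prefix='0' (no match yet)
Bit 4: prefix='01' -> emit 'c', reset
Bit 5: prefix='1' (no match yet)
Bit 6: prefix='10' -> emit 'g', reset
Bit 7: prefix='1' (no match yet)
Bit 8: prefix='11' (no match yet)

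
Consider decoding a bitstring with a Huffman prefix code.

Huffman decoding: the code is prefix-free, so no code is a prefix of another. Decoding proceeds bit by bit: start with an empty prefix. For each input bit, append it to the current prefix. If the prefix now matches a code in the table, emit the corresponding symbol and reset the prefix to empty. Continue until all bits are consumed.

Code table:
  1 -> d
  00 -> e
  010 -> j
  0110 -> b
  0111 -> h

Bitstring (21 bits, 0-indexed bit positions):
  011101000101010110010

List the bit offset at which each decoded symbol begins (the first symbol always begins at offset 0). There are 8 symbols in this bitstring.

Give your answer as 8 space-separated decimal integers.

Answer: 0 4 7 9 10 13 14 18

Derivation:
Bit 0: prefix='0' (no match yet)
Bit 1: prefix='01' (no match yet)
Bit 2: prefix='011' (no match yet)
Bit 3: prefix='0111' -> emit 'h', reset
Bit 4: prefix='0' (no match yet)
Bit 5: prefix='01' (no match yet)
Bit 6: prefix='010' -> emit 'j', reset
Bit 7: prefix='0' (no match yet)
Bit 8: prefix='00' -> emit 'e', reset
Bit 9: prefix='1' -> emit 'd', reset
Bit 10: prefix='0' (no match yet)
Bit 11: prefix='01' (no match yet)
Bit 12: prefix='010' -> emit 'j', reset
Bit 13: prefix='1' -> emit 'd', reset
Bit 14: prefix='0' (no match yet)
Bit 15: prefix='01' (no match yet)
Bit 16: prefix='011' (no match yet)
Bit 17: prefix='0110' -> emit 'b', reset
Bit 18: prefix='0' (no match yet)
Bit 19: prefix='01' (no match yet)
Bit 20: prefix='010' -> emit 'j', reset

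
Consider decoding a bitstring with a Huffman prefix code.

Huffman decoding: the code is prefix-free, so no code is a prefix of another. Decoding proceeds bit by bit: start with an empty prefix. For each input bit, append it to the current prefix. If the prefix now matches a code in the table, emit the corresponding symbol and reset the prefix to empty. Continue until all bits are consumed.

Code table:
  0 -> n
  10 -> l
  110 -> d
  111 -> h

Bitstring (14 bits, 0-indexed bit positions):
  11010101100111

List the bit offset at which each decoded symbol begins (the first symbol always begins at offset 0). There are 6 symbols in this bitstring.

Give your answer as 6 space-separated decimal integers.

Answer: 0 3 5 7 10 11

Derivation:
Bit 0: prefix='1' (no match yet)
Bit 1: prefix='11' (no match yet)
Bit 2: prefix='110' -> emit 'd', reset
Bit 3: prefix='1' (no match yet)
Bit 4: prefix='10' -> emit 'l', reset
Bit 5: prefix='1' (no match yet)
Bit 6: prefix='10' -> emit 'l', reset
Bit 7: prefix='1' (no match yet)
Bit 8: prefix='11' (no match yet)
Bit 9: prefix='110' -> emit 'd', reset
Bit 10: prefix='0' -> emit 'n', reset
Bit 11: prefix='1' (no match yet)
Bit 12: prefix='11' (no match yet)
Bit 13: prefix='111' -> emit 'h', reset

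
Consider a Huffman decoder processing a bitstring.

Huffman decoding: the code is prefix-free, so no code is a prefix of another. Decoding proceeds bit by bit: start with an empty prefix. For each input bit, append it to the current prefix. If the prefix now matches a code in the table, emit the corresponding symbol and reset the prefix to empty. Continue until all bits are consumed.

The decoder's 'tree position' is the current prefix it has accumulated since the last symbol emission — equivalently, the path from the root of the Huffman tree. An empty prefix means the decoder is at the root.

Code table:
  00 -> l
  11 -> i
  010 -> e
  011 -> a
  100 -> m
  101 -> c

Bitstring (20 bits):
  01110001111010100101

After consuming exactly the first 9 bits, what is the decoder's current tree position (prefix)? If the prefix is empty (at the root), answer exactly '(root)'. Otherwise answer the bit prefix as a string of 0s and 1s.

Bit 0: prefix='0' (no match yet)
Bit 1: prefix='01' (no match yet)
Bit 2: prefix='011' -> emit 'a', reset
Bit 3: prefix='1' (no match yet)
Bit 4: prefix='10' (no match yet)
Bit 5: prefix='100' -> emit 'm', reset
Bit 6: prefix='0' (no match yet)
Bit 7: prefix='01' (no match yet)
Bit 8: prefix='011' -> emit 'a', reset

Answer: (root)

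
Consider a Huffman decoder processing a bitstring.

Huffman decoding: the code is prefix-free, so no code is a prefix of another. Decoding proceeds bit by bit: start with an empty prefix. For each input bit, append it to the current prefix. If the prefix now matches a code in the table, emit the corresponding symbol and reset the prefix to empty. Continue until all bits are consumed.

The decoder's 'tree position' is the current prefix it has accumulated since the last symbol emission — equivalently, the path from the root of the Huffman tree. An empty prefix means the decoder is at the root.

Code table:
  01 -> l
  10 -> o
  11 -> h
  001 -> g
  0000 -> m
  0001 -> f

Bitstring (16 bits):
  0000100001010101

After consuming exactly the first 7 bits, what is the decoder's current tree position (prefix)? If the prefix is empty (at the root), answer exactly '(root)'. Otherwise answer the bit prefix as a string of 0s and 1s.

Answer: 0

Derivation:
Bit 0: prefix='0' (no match yet)
Bit 1: prefix='00' (no match yet)
Bit 2: prefix='000' (no match yet)
Bit 3: prefix='0000' -> emit 'm', reset
Bit 4: prefix='1' (no match yet)
Bit 5: prefix='10' -> emit 'o', reset
Bit 6: prefix='0' (no match yet)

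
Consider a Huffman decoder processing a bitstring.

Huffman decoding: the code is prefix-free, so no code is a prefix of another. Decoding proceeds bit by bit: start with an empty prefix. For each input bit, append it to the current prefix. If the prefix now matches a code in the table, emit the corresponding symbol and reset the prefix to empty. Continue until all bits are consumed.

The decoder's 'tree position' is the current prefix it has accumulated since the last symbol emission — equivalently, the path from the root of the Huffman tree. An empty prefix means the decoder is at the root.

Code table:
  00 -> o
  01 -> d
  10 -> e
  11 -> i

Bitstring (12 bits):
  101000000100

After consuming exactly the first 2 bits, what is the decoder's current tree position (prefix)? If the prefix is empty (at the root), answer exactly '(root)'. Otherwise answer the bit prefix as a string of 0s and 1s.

Answer: (root)

Derivation:
Bit 0: prefix='1' (no match yet)
Bit 1: prefix='10' -> emit 'e', reset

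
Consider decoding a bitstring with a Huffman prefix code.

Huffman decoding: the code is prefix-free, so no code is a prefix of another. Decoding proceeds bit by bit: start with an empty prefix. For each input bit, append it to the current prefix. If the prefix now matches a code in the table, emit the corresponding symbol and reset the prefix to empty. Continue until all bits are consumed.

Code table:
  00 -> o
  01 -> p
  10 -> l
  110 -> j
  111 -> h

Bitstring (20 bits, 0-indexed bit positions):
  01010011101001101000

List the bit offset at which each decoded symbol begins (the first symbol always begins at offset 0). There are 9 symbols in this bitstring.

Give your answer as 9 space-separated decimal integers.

Answer: 0 2 4 6 9 11 13 16 18

Derivation:
Bit 0: prefix='0' (no match yet)
Bit 1: prefix='01' -> emit 'p', reset
Bit 2: prefix='0' (no match yet)
Bit 3: prefix='01' -> emit 'p', reset
Bit 4: prefix='0' (no match yet)
Bit 5: prefix='00' -> emit 'o', reset
Bit 6: prefix='1' (no match yet)
Bit 7: prefix='11' (no match yet)
Bit 8: prefix='111' -> emit 'h', reset
Bit 9: prefix='0' (no match yet)
Bit 10: prefix='01' -> emit 'p', reset
Bit 11: prefix='0' (no match yet)
Bit 12: prefix='00' -> emit 'o', reset
Bit 13: prefix='1' (no match yet)
Bit 14: prefix='11' (no match yet)
Bit 15: prefix='110' -> emit 'j', reset
Bit 16: prefix='1' (no match yet)
Bit 17: prefix='10' -> emit 'l', reset
Bit 18: prefix='0' (no match yet)
Bit 19: prefix='00' -> emit 'o', reset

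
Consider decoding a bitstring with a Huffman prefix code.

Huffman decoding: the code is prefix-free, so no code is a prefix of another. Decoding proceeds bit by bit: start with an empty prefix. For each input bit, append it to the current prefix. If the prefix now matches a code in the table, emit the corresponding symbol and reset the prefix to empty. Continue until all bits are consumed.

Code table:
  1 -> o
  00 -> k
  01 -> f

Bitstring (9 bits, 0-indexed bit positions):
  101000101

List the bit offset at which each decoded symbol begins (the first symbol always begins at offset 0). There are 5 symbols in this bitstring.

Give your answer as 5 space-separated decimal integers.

Bit 0: prefix='1' -> emit 'o', reset
Bit 1: prefix='0' (no match yet)
Bit 2: prefix='01' -> emit 'f', reset
Bit 3: prefix='0' (no match yet)
Bit 4: prefix='00' -> emit 'k', reset
Bit 5: prefix='0' (no match yet)
Bit 6: prefix='01' -> emit 'f', reset
Bit 7: prefix='0' (no match yet)
Bit 8: prefix='01' -> emit 'f', reset

Answer: 0 1 3 5 7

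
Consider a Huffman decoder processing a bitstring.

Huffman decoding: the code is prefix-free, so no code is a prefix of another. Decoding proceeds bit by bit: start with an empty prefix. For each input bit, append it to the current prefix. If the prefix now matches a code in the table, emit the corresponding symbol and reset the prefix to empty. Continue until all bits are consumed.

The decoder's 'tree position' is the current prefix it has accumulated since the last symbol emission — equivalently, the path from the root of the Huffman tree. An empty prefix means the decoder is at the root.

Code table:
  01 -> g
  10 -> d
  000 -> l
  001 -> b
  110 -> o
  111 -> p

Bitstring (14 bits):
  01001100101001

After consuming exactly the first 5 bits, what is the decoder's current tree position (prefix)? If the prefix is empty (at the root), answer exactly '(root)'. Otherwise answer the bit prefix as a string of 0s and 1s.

Answer: (root)

Derivation:
Bit 0: prefix='0' (no match yet)
Bit 1: prefix='01' -> emit 'g', reset
Bit 2: prefix='0' (no match yet)
Bit 3: prefix='00' (no match yet)
Bit 4: prefix='001' -> emit 'b', reset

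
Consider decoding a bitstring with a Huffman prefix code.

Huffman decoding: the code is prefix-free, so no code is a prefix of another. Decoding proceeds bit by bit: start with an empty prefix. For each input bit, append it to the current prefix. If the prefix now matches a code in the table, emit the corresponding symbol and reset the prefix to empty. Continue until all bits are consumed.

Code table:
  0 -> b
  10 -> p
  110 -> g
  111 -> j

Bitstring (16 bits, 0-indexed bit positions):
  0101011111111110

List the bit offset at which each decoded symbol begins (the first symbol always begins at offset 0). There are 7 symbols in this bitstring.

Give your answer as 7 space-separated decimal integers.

Bit 0: prefix='0' -> emit 'b', reset
Bit 1: prefix='1' (no match yet)
Bit 2: prefix='10' -> emit 'p', reset
Bit 3: prefix='1' (no match yet)
Bit 4: prefix='10' -> emit 'p', reset
Bit 5: prefix='1' (no match yet)
Bit 6: prefix='11' (no match yet)
Bit 7: prefix='111' -> emit 'j', reset
Bit 8: prefix='1' (no match yet)
Bit 9: prefix='11' (no match yet)
Bit 10: prefix='111' -> emit 'j', reset
Bit 11: prefix='1' (no match yet)
Bit 12: prefix='11' (no match yet)
Bit 13: prefix='111' -> emit 'j', reset
Bit 14: prefix='1' (no match yet)
Bit 15: prefix='10' -> emit 'p', reset

Answer: 0 1 3 5 8 11 14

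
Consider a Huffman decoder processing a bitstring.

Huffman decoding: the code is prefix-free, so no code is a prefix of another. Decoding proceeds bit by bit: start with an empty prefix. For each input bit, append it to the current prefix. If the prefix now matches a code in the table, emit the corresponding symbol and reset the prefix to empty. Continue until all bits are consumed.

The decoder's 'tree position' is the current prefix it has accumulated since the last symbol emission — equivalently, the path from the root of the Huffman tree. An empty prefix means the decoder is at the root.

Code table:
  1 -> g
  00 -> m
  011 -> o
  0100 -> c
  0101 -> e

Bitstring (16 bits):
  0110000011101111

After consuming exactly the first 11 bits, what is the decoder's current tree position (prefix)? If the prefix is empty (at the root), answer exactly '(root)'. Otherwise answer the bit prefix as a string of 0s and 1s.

Answer: (root)

Derivation:
Bit 0: prefix='0' (no match yet)
Bit 1: prefix='01' (no match yet)
Bit 2: prefix='011' -> emit 'o', reset
Bit 3: prefix='0' (no match yet)
Bit 4: prefix='00' -> emit 'm', reset
Bit 5: prefix='0' (no match yet)
Bit 6: prefix='00' -> emit 'm', reset
Bit 7: prefix='0' (no match yet)
Bit 8: prefix='01' (no match yet)
Bit 9: prefix='011' -> emit 'o', reset
Bit 10: prefix='1' -> emit 'g', reset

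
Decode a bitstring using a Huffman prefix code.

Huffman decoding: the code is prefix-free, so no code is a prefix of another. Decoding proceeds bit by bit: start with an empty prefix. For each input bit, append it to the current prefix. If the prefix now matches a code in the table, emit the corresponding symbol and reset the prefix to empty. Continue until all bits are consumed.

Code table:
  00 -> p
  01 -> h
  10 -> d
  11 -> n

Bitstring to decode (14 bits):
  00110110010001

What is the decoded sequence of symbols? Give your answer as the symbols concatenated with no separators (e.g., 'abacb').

Answer: pnhdhph

Derivation:
Bit 0: prefix='0' (no match yet)
Bit 1: prefix='00' -> emit 'p', reset
Bit 2: prefix='1' (no match yet)
Bit 3: prefix='11' -> emit 'n', reset
Bit 4: prefix='0' (no match yet)
Bit 5: prefix='01' -> emit 'h', reset
Bit 6: prefix='1' (no match yet)
Bit 7: prefix='10' -> emit 'd', reset
Bit 8: prefix='0' (no match yet)
Bit 9: prefix='01' -> emit 'h', reset
Bit 10: prefix='0' (no match yet)
Bit 11: prefix='00' -> emit 'p', reset
Bit 12: prefix='0' (no match yet)
Bit 13: prefix='01' -> emit 'h', reset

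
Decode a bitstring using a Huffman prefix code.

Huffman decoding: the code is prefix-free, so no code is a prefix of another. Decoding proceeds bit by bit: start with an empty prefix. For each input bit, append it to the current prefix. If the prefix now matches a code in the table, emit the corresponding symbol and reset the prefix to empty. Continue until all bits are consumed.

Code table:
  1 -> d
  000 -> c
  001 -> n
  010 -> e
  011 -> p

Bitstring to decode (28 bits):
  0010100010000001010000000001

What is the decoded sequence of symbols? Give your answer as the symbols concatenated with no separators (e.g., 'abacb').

Answer: nenccdeccn

Derivation:
Bit 0: prefix='0' (no match yet)
Bit 1: prefix='00' (no match yet)
Bit 2: prefix='001' -> emit 'n', reset
Bit 3: prefix='0' (no match yet)
Bit 4: prefix='01' (no match yet)
Bit 5: prefix='010' -> emit 'e', reset
Bit 6: prefix='0' (no match yet)
Bit 7: prefix='00' (no match yet)
Bit 8: prefix='001' -> emit 'n', reset
Bit 9: prefix='0' (no match yet)
Bit 10: prefix='00' (no match yet)
Bit 11: prefix='000' -> emit 'c', reset
Bit 12: prefix='0' (no match yet)
Bit 13: prefix='00' (no match yet)
Bit 14: prefix='000' -> emit 'c', reset
Bit 15: prefix='1' -> emit 'd', reset
Bit 16: prefix='0' (no match yet)
Bit 17: prefix='01' (no match yet)
Bit 18: prefix='010' -> emit 'e', reset
Bit 19: prefix='0' (no match yet)
Bit 20: prefix='00' (no match yet)
Bit 21: prefix='000' -> emit 'c', reset
Bit 22: prefix='0' (no match yet)
Bit 23: prefix='00' (no match yet)
Bit 24: prefix='000' -> emit 'c', reset
Bit 25: prefix='0' (no match yet)
Bit 26: prefix='00' (no match yet)
Bit 27: prefix='001' -> emit 'n', reset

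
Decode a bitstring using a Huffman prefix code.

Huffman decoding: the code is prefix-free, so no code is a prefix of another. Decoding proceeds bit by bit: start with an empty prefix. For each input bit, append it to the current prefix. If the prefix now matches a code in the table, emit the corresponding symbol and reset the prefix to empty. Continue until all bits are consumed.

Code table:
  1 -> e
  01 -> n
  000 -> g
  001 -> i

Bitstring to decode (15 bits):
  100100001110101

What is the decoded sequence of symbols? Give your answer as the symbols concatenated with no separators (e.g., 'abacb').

Answer: eigneenn

Derivation:
Bit 0: prefix='1' -> emit 'e', reset
Bit 1: prefix='0' (no match yet)
Bit 2: prefix='00' (no match yet)
Bit 3: prefix='001' -> emit 'i', reset
Bit 4: prefix='0' (no match yet)
Bit 5: prefix='00' (no match yet)
Bit 6: prefix='000' -> emit 'g', reset
Bit 7: prefix='0' (no match yet)
Bit 8: prefix='01' -> emit 'n', reset
Bit 9: prefix='1' -> emit 'e', reset
Bit 10: prefix='1' -> emit 'e', reset
Bit 11: prefix='0' (no match yet)
Bit 12: prefix='01' -> emit 'n', reset
Bit 13: prefix='0' (no match yet)
Bit 14: prefix='01' -> emit 'n', reset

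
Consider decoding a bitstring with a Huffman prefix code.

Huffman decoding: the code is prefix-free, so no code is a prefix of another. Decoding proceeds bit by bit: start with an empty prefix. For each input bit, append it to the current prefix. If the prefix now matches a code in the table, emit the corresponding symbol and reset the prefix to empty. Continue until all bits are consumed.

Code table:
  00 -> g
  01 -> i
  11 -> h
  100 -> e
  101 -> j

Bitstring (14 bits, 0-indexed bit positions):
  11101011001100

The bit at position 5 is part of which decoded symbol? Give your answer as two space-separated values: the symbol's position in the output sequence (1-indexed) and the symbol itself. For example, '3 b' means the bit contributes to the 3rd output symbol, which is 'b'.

Answer: 3 i

Derivation:
Bit 0: prefix='1' (no match yet)
Bit 1: prefix='11' -> emit 'h', reset
Bit 2: prefix='1' (no match yet)
Bit 3: prefix='10' (no match yet)
Bit 4: prefix='101' -> emit 'j', reset
Bit 5: prefix='0' (no match yet)
Bit 6: prefix='01' -> emit 'i', reset
Bit 7: prefix='1' (no match yet)
Bit 8: prefix='10' (no match yet)
Bit 9: prefix='100' -> emit 'e', reset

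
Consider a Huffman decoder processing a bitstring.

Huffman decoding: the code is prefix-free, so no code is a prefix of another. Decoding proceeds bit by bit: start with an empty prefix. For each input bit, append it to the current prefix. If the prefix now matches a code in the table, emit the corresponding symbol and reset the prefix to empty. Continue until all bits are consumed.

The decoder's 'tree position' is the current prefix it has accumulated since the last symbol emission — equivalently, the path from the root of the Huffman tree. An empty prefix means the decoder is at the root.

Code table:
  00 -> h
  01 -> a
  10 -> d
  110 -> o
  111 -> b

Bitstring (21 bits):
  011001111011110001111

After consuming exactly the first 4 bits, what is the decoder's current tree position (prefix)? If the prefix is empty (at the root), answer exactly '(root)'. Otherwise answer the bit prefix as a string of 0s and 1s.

Answer: (root)

Derivation:
Bit 0: prefix='0' (no match yet)
Bit 1: prefix='01' -> emit 'a', reset
Bit 2: prefix='1' (no match yet)
Bit 3: prefix='10' -> emit 'd', reset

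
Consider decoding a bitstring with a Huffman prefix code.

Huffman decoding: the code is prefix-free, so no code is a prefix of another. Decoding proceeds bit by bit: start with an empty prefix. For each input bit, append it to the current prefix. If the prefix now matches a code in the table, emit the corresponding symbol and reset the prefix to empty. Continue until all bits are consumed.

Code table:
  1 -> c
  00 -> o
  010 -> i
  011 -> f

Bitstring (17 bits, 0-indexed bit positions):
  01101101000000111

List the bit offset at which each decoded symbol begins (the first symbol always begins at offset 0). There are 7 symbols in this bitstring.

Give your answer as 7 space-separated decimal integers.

Answer: 0 3 6 9 11 13 16

Derivation:
Bit 0: prefix='0' (no match yet)
Bit 1: prefix='01' (no match yet)
Bit 2: prefix='011' -> emit 'f', reset
Bit 3: prefix='0' (no match yet)
Bit 4: prefix='01' (no match yet)
Bit 5: prefix='011' -> emit 'f', reset
Bit 6: prefix='0' (no match yet)
Bit 7: prefix='01' (no match yet)
Bit 8: prefix='010' -> emit 'i', reset
Bit 9: prefix='0' (no match yet)
Bit 10: prefix='00' -> emit 'o', reset
Bit 11: prefix='0' (no match yet)
Bit 12: prefix='00' -> emit 'o', reset
Bit 13: prefix='0' (no match yet)
Bit 14: prefix='01' (no match yet)
Bit 15: prefix='011' -> emit 'f', reset
Bit 16: prefix='1' -> emit 'c', reset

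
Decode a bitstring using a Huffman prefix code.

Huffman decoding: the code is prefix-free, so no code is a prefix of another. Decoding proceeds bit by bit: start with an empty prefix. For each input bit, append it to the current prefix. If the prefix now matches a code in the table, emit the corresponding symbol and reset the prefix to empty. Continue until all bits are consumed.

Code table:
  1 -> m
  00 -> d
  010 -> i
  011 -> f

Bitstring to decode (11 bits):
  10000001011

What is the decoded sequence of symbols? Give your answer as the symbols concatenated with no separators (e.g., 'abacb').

Answer: mdddmf

Derivation:
Bit 0: prefix='1' -> emit 'm', reset
Bit 1: prefix='0' (no match yet)
Bit 2: prefix='00' -> emit 'd', reset
Bit 3: prefix='0' (no match yet)
Bit 4: prefix='00' -> emit 'd', reset
Bit 5: prefix='0' (no match yet)
Bit 6: prefix='00' -> emit 'd', reset
Bit 7: prefix='1' -> emit 'm', reset
Bit 8: prefix='0' (no match yet)
Bit 9: prefix='01' (no match yet)
Bit 10: prefix='011' -> emit 'f', reset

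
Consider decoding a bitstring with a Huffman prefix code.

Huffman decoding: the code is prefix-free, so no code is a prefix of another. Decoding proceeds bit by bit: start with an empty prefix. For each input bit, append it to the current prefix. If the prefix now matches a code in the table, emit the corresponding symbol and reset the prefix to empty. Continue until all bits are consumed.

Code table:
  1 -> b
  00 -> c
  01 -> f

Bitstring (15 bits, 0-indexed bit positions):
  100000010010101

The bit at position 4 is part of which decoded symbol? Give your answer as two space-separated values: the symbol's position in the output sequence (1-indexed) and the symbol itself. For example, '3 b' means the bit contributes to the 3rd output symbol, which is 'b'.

Answer: 3 c

Derivation:
Bit 0: prefix='1' -> emit 'b', reset
Bit 1: prefix='0' (no match yet)
Bit 2: prefix='00' -> emit 'c', reset
Bit 3: prefix='0' (no match yet)
Bit 4: prefix='00' -> emit 'c', reset
Bit 5: prefix='0' (no match yet)
Bit 6: prefix='00' -> emit 'c', reset
Bit 7: prefix='1' -> emit 'b', reset
Bit 8: prefix='0' (no match yet)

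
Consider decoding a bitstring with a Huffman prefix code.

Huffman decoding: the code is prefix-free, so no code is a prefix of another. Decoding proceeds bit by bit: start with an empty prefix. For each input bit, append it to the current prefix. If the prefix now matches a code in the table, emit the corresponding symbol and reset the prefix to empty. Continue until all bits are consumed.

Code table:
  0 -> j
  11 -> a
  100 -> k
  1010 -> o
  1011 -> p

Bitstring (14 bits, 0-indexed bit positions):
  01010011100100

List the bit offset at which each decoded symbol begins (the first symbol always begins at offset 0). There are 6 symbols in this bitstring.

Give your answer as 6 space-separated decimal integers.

Bit 0: prefix='0' -> emit 'j', reset
Bit 1: prefix='1' (no match yet)
Bit 2: prefix='10' (no match yet)
Bit 3: prefix='101' (no match yet)
Bit 4: prefix='1010' -> emit 'o', reset
Bit 5: prefix='0' -> emit 'j', reset
Bit 6: prefix='1' (no match yet)
Bit 7: prefix='11' -> emit 'a', reset
Bit 8: prefix='1' (no match yet)
Bit 9: prefix='10' (no match yet)
Bit 10: prefix='100' -> emit 'k', reset
Bit 11: prefix='1' (no match yet)
Bit 12: prefix='10' (no match yet)
Bit 13: prefix='100' -> emit 'k', reset

Answer: 0 1 5 6 8 11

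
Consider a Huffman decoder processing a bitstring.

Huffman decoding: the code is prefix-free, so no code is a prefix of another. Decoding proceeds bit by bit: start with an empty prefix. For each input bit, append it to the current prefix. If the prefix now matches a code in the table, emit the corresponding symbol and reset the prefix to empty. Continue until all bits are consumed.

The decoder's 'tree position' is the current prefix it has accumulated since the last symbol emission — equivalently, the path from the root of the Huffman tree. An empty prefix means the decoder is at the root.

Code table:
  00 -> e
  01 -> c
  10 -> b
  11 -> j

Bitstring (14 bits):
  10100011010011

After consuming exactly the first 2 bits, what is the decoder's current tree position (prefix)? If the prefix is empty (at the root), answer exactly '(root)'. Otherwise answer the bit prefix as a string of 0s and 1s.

Bit 0: prefix='1' (no match yet)
Bit 1: prefix='10' -> emit 'b', reset

Answer: (root)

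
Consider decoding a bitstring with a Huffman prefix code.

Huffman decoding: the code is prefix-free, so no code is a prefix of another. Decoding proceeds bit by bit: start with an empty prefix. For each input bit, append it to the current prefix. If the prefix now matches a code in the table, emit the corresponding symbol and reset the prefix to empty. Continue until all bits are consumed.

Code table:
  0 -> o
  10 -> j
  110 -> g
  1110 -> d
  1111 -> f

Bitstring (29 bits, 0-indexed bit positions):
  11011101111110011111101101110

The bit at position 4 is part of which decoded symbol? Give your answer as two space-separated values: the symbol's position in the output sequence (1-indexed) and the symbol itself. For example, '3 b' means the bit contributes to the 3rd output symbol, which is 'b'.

Answer: 2 d

Derivation:
Bit 0: prefix='1' (no match yet)
Bit 1: prefix='11' (no match yet)
Bit 2: prefix='110' -> emit 'g', reset
Bit 3: prefix='1' (no match yet)
Bit 4: prefix='11' (no match yet)
Bit 5: prefix='111' (no match yet)
Bit 6: prefix='1110' -> emit 'd', reset
Bit 7: prefix='1' (no match yet)
Bit 8: prefix='11' (no match yet)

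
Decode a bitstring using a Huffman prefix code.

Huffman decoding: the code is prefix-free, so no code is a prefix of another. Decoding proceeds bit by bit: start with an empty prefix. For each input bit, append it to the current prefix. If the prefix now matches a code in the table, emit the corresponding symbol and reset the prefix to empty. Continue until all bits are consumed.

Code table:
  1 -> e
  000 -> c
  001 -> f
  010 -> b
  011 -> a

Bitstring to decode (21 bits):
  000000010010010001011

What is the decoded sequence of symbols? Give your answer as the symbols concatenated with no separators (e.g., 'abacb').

Answer: ccbbbfa

Derivation:
Bit 0: prefix='0' (no match yet)
Bit 1: prefix='00' (no match yet)
Bit 2: prefix='000' -> emit 'c', reset
Bit 3: prefix='0' (no match yet)
Bit 4: prefix='00' (no match yet)
Bit 5: prefix='000' -> emit 'c', reset
Bit 6: prefix='0' (no match yet)
Bit 7: prefix='01' (no match yet)
Bit 8: prefix='010' -> emit 'b', reset
Bit 9: prefix='0' (no match yet)
Bit 10: prefix='01' (no match yet)
Bit 11: prefix='010' -> emit 'b', reset
Bit 12: prefix='0' (no match yet)
Bit 13: prefix='01' (no match yet)
Bit 14: prefix='010' -> emit 'b', reset
Bit 15: prefix='0' (no match yet)
Bit 16: prefix='00' (no match yet)
Bit 17: prefix='001' -> emit 'f', reset
Bit 18: prefix='0' (no match yet)
Bit 19: prefix='01' (no match yet)
Bit 20: prefix='011' -> emit 'a', reset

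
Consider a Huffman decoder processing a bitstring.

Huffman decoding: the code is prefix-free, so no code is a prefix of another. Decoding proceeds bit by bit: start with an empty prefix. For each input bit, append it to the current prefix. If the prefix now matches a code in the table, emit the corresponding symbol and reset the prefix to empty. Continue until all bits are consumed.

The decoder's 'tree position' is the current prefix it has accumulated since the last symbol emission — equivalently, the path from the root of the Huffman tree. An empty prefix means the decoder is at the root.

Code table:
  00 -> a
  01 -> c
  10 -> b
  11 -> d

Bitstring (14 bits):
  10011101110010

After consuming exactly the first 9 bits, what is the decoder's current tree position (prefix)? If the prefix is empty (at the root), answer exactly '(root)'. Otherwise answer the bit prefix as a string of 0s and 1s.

Bit 0: prefix='1' (no match yet)
Bit 1: prefix='10' -> emit 'b', reset
Bit 2: prefix='0' (no match yet)
Bit 3: prefix='01' -> emit 'c', reset
Bit 4: prefix='1' (no match yet)
Bit 5: prefix='11' -> emit 'd', reset
Bit 6: prefix='0' (no match yet)
Bit 7: prefix='01' -> emit 'c', reset
Bit 8: prefix='1' (no match yet)

Answer: 1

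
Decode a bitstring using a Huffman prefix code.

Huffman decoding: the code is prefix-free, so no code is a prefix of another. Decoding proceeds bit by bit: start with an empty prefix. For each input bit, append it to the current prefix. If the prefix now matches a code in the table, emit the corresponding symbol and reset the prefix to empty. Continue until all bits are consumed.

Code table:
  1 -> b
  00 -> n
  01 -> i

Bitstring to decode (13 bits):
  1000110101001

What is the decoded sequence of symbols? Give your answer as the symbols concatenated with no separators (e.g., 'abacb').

Answer: bnibiinb

Derivation:
Bit 0: prefix='1' -> emit 'b', reset
Bit 1: prefix='0' (no match yet)
Bit 2: prefix='00' -> emit 'n', reset
Bit 3: prefix='0' (no match yet)
Bit 4: prefix='01' -> emit 'i', reset
Bit 5: prefix='1' -> emit 'b', reset
Bit 6: prefix='0' (no match yet)
Bit 7: prefix='01' -> emit 'i', reset
Bit 8: prefix='0' (no match yet)
Bit 9: prefix='01' -> emit 'i', reset
Bit 10: prefix='0' (no match yet)
Bit 11: prefix='00' -> emit 'n', reset
Bit 12: prefix='1' -> emit 'b', reset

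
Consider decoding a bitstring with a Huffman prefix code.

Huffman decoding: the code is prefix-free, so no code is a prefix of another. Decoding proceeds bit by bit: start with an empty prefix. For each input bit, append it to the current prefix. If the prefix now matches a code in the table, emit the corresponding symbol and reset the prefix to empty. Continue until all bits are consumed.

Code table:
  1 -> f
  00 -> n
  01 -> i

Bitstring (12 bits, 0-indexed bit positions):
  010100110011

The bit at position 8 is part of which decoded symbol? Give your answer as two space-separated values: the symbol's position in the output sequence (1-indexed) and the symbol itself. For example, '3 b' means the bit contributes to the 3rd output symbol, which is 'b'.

Answer: 6 n

Derivation:
Bit 0: prefix='0' (no match yet)
Bit 1: prefix='01' -> emit 'i', reset
Bit 2: prefix='0' (no match yet)
Bit 3: prefix='01' -> emit 'i', reset
Bit 4: prefix='0' (no match yet)
Bit 5: prefix='00' -> emit 'n', reset
Bit 6: prefix='1' -> emit 'f', reset
Bit 7: prefix='1' -> emit 'f', reset
Bit 8: prefix='0' (no match yet)
Bit 9: prefix='00' -> emit 'n', reset
Bit 10: prefix='1' -> emit 'f', reset
Bit 11: prefix='1' -> emit 'f', reset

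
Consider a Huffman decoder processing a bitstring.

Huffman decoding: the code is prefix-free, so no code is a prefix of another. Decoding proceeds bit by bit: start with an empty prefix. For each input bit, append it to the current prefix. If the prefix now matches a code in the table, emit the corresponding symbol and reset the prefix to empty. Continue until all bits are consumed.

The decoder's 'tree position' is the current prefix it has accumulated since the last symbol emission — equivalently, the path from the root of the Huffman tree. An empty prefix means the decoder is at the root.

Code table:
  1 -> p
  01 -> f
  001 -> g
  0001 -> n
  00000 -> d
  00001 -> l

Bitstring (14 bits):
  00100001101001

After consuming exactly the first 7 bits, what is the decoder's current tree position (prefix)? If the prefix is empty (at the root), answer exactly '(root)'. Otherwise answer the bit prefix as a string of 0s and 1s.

Bit 0: prefix='0' (no match yet)
Bit 1: prefix='00' (no match yet)
Bit 2: prefix='001' -> emit 'g', reset
Bit 3: prefix='0' (no match yet)
Bit 4: prefix='00' (no match yet)
Bit 5: prefix='000' (no match yet)
Bit 6: prefix='0000' (no match yet)

Answer: 0000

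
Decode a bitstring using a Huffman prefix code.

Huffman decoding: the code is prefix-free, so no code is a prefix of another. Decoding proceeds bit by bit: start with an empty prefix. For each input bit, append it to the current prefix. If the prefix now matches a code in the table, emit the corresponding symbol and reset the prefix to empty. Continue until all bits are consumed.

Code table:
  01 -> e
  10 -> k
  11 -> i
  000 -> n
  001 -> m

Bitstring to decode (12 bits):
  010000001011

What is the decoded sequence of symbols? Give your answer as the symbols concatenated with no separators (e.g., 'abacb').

Bit 0: prefix='0' (no match yet)
Bit 1: prefix='01' -> emit 'e', reset
Bit 2: prefix='0' (no match yet)
Bit 3: prefix='00' (no match yet)
Bit 4: prefix='000' -> emit 'n', reset
Bit 5: prefix='0' (no match yet)
Bit 6: prefix='00' (no match yet)
Bit 7: prefix='000' -> emit 'n', reset
Bit 8: prefix='1' (no match yet)
Bit 9: prefix='10' -> emit 'k', reset
Bit 10: prefix='1' (no match yet)
Bit 11: prefix='11' -> emit 'i', reset

Answer: ennki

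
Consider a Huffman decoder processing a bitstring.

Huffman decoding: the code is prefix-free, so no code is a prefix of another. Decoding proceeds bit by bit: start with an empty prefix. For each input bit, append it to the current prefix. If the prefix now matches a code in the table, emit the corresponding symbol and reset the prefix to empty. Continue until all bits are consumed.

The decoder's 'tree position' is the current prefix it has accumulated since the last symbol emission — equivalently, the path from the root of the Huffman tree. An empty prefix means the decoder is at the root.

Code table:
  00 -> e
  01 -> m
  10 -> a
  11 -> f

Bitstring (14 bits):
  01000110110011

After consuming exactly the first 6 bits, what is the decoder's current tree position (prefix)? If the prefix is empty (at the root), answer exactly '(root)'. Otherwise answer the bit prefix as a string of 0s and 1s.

Bit 0: prefix='0' (no match yet)
Bit 1: prefix='01' -> emit 'm', reset
Bit 2: prefix='0' (no match yet)
Bit 3: prefix='00' -> emit 'e', reset
Bit 4: prefix='0' (no match yet)
Bit 5: prefix='01' -> emit 'm', reset

Answer: (root)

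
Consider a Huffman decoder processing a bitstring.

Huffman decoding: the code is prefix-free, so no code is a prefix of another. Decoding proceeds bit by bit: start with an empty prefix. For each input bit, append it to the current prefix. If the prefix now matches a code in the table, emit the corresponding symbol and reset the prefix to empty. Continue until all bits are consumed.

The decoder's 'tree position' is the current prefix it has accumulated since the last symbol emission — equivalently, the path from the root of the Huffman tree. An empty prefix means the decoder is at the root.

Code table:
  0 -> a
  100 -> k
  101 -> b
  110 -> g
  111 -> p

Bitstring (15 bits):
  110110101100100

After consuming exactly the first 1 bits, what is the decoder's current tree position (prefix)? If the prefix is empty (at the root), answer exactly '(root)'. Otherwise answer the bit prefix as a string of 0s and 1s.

Answer: 1

Derivation:
Bit 0: prefix='1' (no match yet)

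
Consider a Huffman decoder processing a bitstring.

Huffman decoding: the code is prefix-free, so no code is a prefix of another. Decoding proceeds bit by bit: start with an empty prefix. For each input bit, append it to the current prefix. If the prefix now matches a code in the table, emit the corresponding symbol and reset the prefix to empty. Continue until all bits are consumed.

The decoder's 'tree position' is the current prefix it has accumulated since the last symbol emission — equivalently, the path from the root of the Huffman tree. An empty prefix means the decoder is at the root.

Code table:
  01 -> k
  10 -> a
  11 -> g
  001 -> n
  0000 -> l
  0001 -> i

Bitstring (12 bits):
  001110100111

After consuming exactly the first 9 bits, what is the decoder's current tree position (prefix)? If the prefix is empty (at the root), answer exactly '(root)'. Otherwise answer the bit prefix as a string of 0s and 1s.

Bit 0: prefix='0' (no match yet)
Bit 1: prefix='00' (no match yet)
Bit 2: prefix='001' -> emit 'n', reset
Bit 3: prefix='1' (no match yet)
Bit 4: prefix='11' -> emit 'g', reset
Bit 5: prefix='0' (no match yet)
Bit 6: prefix='01' -> emit 'k', reset
Bit 7: prefix='0' (no match yet)
Bit 8: prefix='00' (no match yet)

Answer: 00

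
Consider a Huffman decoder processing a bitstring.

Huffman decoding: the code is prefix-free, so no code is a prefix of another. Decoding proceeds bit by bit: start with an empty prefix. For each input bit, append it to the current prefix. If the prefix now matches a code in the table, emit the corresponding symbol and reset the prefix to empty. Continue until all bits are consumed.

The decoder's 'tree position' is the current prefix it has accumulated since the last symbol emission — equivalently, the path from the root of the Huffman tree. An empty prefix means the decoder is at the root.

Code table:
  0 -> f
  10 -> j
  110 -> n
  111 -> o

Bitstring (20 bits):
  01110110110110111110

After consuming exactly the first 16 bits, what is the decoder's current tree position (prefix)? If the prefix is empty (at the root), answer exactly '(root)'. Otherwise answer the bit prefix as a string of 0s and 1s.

Bit 0: prefix='0' -> emit 'f', reset
Bit 1: prefix='1' (no match yet)
Bit 2: prefix='11' (no match yet)
Bit 3: prefix='111' -> emit 'o', reset
Bit 4: prefix='0' -> emit 'f', reset
Bit 5: prefix='1' (no match yet)
Bit 6: prefix='11' (no match yet)
Bit 7: prefix='110' -> emit 'n', reset
Bit 8: prefix='1' (no match yet)
Bit 9: prefix='11' (no match yet)
Bit 10: prefix='110' -> emit 'n', reset
Bit 11: prefix='1' (no match yet)
Bit 12: prefix='11' (no match yet)
Bit 13: prefix='110' -> emit 'n', reset
Bit 14: prefix='1' (no match yet)
Bit 15: prefix='11' (no match yet)

Answer: 11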